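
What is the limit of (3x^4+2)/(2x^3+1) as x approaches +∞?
This is an ∞/∞ indeterminate form as x → +∞.
Divide numerator and denominator by x^4 and let the lower-order terms vanish; the numerator's degree 4 exceeds the denominator's degree 3, so the quotient diverges.
Limit = ∞.

Final answer: ∞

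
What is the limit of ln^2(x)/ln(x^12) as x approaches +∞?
This is an ∞/∞ indeterminate form as x → +∞.
Write ln(x^12) = 12·ln(x), reducing the quotient to ln(x)/12 → ∞.
Limit = ∞.

Final answer: ∞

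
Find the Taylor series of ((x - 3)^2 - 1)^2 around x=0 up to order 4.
x^4 - 12·x^3 + 52·x^2 - 96·x + 64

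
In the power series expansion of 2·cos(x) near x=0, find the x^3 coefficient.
Expand to order 3: 2·cos(x) = 2 - x^2 + O(x^4).
The coefficient of x^3 is 0.

Final answer: 0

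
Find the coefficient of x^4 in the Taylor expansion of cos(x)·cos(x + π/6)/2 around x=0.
Expand to order 4: cos(x)·cos(x + π/6)/2 = √(3)·x^4/12 + x^3/6 - √(3)·x^2/4 - x/4 + √(3)/4 + O(x^5).
The coefficient of x^4 is √(3)/12.

Final answer: √(3)/12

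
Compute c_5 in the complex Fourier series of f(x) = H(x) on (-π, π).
Compute the real Fourier coefficients first: a_5 = 0, b_5 = 2/(5·π).
Then c_5 = (a_5 − i·b_5)/2 = -i/(5·π).

Final answer: -i/(5·π)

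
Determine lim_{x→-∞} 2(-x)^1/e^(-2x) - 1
The quotient is an ∞/∞ indeterminate form as x → -∞.
Compare growth rates of the dominant terms (exponentials ≫ polynomials ≫ logarithms), or apply L'Hôpital's rule; the quotient → 0.
Adding the constant: 0 - 1 = -1. Limit = -1.

Final answer: -1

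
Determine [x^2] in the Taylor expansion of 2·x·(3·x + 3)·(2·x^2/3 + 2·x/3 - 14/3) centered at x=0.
Expand to order 2: 2·x·(3·x + 3)·(2·x^2/3 + 2·x/3 - 14/3) = -24·x^2 - 28·x + O(x^3).
The coefficient of x^2 is -24.

Final answer: -24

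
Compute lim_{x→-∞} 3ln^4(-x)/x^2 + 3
The quotient is an ∞/∞ indeterminate form as x → -∞.
Compare growth rates of the dominant terms (exponentials ≫ polynomials ≫ logarithms), or apply L'Hôpital's rule; the quotient → 0.
Adding the constant: 0 + 3 = 3. Limit = 3.

Final answer: 3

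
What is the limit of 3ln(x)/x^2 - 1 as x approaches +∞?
The quotient is an ∞/∞ indeterminate form as x → +∞.
The polynomial denominator x^2 dominates the logarithmic numerator (any positive power of x ≫ ln(x) as x → ∞), so the quotient → 0.
Adding the constant: 0 - 1 = -1. Limit = -1.

Final answer: -1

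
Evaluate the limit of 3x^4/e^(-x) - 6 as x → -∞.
The quotient is an ∞/∞ indeterminate form as x → -∞.
Compare growth rates of the dominant terms (exponentials ≫ polynomials ≫ logarithms), or apply L'Hôpital's rule; the quotient → 0.
Adding the constant: 0 - 6 = -6. Limit = -6.

Final answer: -6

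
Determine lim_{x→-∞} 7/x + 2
Evaluate the dominant behaviour as x → -∞; each term tends to a finite value or vanishes.
Limit = 2.

Final answer: 2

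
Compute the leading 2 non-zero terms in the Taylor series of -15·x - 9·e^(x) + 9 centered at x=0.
-9·x^2/2 - 24·x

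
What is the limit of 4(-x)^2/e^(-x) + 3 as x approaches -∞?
The quotient is an ∞/∞ indeterminate form as x → -∞.
Compare growth rates of the dominant terms (exponentials ≫ polynomials ≫ logarithms), or apply L'Hôpital's rule; the quotient → 0.
Adding the constant: 0 + 3 = 3. Limit = 3.

Final answer: 3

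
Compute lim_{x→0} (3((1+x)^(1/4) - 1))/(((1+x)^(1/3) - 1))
Both numerator and denominator → 0 as x → 0; this is a 0/0 indeterminate form.
Expand each to leading order near x = 0: numerator ~ 3·x/4, denominator ~ x/3.
The limit of the ratio is 9/4.

Final answer: 9/4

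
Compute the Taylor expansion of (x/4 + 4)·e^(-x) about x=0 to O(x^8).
-x^7/2240 + x^6/288 - 11·x^5/480 + x^4/8 - 13·x^3/24 + 7·x^2/4 - 15·x/4 + 4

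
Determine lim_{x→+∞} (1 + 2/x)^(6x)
As x → +∞: write (1 + 2/x)^(6x) = ((1 + 2/x)^x)^6 → (e^2)^6 = e^12.
Limit = e^(12).

Final answer: e^(12)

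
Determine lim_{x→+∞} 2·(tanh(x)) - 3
Evaluate the dominant behaviour as x → +∞; each term tends to a finite value or vanishes.
Limit = -1.

Final answer: -1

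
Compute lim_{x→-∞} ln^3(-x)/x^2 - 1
The quotient is an ∞/∞ indeterminate form as x → -∞.
Compare growth rates of the dominant terms (exponentials ≫ polynomials ≫ logarithms), or apply L'Hôpital's rule; the quotient → 0.
Adding the constant: 0 - 1 = -1. Limit = -1.

Final answer: -1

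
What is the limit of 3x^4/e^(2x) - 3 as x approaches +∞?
The quotient is an ∞/∞ indeterminate form as x → +∞.
The exponential denominator e^(2x) dominates the polynomial numerator (e^x ≫ x^4 as x → ∞), so the quotient → 0.
Adding the constant: 0 - 3 = -3. Limit = -3.

Final answer: -3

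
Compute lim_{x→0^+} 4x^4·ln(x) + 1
The product is a 0·∞ indeterminate form at x → 0⁺.
Rewrite the product as 4·ln(x) / x^(-4) and apply L'Hôpital, or use the standard hierarchy x^(-4) ≫ |ln x| as x → 0⁺.
The indeterminate product → 0, so the limit = 1.

Final answer: 1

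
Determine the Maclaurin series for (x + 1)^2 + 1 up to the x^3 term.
x^2 + 2·x + 2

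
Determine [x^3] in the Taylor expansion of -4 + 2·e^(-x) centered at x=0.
Expand to order 3: -4 + 2·e^(-x) = -x^3/3 + x^2 - 2·x - 2 + O(x^4).
The coefficient of x^3 is -1/3.

Final answer: -1/3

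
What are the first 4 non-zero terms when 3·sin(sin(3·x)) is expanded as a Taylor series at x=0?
-5832·x^7/35 + 729·x^5/10 - 27·x^3 + 9·x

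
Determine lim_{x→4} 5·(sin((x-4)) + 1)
Direct substitution at x = 4 gives 5.

Final answer: 5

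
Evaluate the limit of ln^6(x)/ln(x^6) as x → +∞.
This is an ∞/∞ indeterminate form as x → +∞.
Write ln(x^6) = 6·ln(x), reducing the quotient to ln^5(x)/6 → ∞.
Limit = ∞.

Final answer: ∞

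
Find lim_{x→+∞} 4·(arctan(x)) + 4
Evaluate the dominant behaviour as x → +∞; each term tends to a finite value or vanishes.
Limit = 4 + 2·π.

Final answer: 4 + 2·π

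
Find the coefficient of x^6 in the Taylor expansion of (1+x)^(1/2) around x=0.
Expand to order 6: (1+x)^(1/2) = -21·x^6/1024 + 7·x^5/256 - 5·x^4/128 + x^3/16 - x^2/8 + x/2 + 1 + O(x^7).
The coefficient of x^6 is -21/1024.

Final answer: -21/1024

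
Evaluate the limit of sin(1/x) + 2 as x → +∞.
Evaluate the dominant behaviour as x → +∞; each term tends to a finite value or vanishes.
Limit = 2.

Final answer: 2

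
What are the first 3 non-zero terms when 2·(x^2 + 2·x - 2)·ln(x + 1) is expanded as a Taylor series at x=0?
-4·x^3/3 + 6·x^2 - 4·x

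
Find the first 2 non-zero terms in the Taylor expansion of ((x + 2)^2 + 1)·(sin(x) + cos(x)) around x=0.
9·x + 5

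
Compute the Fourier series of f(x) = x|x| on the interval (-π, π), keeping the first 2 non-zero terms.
(-8 + 2·π^2)·sin(x)/π - π·sin(2·x)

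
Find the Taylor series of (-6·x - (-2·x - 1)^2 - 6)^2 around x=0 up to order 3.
80·x^3 + 156·x^2 + 140·x + 49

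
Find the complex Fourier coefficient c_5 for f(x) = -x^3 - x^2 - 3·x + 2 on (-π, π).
Compute the real Fourier coefficients first: a_5 = 4/25, b_5 = -2·π^2/5 - 138/125.
Then c_5 = (a_5 − i·b_5)/2 = 2/25 + 69·i/125 + i·π^2/5.

Final answer: 2/25 + 69·i/125 + i·π^2/5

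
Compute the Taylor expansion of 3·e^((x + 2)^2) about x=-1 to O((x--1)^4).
3·e + 6·e·(x + 1) + 9·e·(x + 1)^2 + 10·e·(x + 1)^3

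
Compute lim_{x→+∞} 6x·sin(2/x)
As x → +∞: let u = 2/x → 0⁺; then 6·x·sin(2/x) = 6·2·sin(u)/u → 6·2·1 = 12.
Limit = 12.

Final answer: 12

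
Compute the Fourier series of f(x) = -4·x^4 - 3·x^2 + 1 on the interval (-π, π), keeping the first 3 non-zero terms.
(-180 + 32·π^2)·cos(x) + (9 - 8·π^2)·cos(2·x) - 4·π^4/5 - π^2 + 1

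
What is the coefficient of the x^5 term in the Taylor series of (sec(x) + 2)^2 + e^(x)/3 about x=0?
Expand to order 5: (sec(x) + 2)^2 + e^(x)/3 = x^5/360 + 109·x^4/72 + x^3/18 + 19·x^2/6 + x/3 + 28/3 + O(x^6).
The coefficient of x^5 is 1/360.

Final answer: 1/360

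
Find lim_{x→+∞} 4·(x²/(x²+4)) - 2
Evaluate the dominant behaviour as x → +∞; each term tends to a finite value or vanishes.
Limit = 2.

Final answer: 2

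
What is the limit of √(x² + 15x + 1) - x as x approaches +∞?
This is an ∞ − ∞ indeterminate form.
Multiply and divide by the conjugate √(x²+15x + 1) + x; the x² terms cancel, leaving (15x + 1)/(√(x²+15x + 1)+x) → 15/2.
Limit = 15/2.

Final answer: 15/2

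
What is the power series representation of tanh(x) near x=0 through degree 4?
-x^3/3 + x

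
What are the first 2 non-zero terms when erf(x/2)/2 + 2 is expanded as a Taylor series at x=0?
x/(2·√(π)) + 2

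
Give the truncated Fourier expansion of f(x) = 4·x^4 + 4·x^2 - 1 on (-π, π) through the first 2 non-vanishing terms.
(176 - 32·π^2)·cos(x) - 1 + 4·π^2/3 + 4·π^4/5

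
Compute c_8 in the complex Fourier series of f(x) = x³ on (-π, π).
Compute the real Fourier coefficients first: a_8 = 0, b_8 = 3/128 - π^2/4.
Then c_8 = (a_8 − i·b_8)/2 = -3·i/256 + i·π^2/8.

Final answer: -3·i/256 + i·π^2/8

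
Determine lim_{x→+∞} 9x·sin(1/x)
As x → +∞: let u = 1/x → 0⁺; then 9·x·sin(1/x) = 9·1·sin(u)/u → 9·1·1 = 9.
Limit = 9.

Final answer: 9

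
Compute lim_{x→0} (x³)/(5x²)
Both numerator and denominator → 0 as x → 0; this is a 0/0 indeterminate form.
Expand each to leading order near x = 0: numerator ~ x^3, denominator ~ 5·x^2.
The limit of the ratio is 0.

Final answer: 0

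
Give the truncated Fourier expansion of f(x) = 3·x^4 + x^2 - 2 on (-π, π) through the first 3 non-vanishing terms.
(140 - 24·π^2)·cos(x) + (-8 + 6·π^2)·cos(2·x) - 2 + π^2/3 + 3·π^4/5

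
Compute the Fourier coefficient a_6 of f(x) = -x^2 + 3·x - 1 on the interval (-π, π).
a_6 = (1/π) ∫_{-π}^{π} f(x)·cos(6x) dx.
Evaluate the integral (use parity and integration by parts as needed): a_6 = -1/9.

Final answer: -1/9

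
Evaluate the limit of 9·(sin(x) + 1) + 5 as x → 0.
Direct substitution at x = 0 gives 14.

Final answer: 14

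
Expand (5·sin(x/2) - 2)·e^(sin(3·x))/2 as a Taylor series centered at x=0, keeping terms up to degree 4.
319·x^4/32 + 535·x^3/96 - 3·x^2/4 - 7·x/4 - 1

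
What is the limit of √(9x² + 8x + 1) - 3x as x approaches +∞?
As x → +∞: multiply by the conjugate to get (8x+1)/(√(9x²+8x+1)+3x); the denominator ~ 6x, so the limit is 8/6 = 4/3.
Limit = 4/3.

Final answer: 4/3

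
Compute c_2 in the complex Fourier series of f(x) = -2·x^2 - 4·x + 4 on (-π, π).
Compute the real Fourier coefficients first: a_2 = -2, b_2 = 4.
Then c_2 = (a_2 − i·b_2)/2 = -1 - 2·i.

Final answer: -1 - 2·i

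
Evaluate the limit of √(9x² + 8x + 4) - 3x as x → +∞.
As x → +∞: multiply by the conjugate to get (8x+4)/(√(9x²+8x+4)+3x); the denominator ~ 6x, so the limit is 8/6 = 4/3.
Limit = 4/3.

Final answer: 4/3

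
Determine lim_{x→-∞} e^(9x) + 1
Evaluate the dominant behaviour as x → -∞; each term tends to a finite value or vanishes.
Limit = 1.

Final answer: 1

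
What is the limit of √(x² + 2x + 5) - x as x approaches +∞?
As x → +∞: multiply by the conjugate to get (2x+5)/(√(x²+2x+5)+x); the denominator ~ 2x, so the limit is 2/2 = 1.
Limit = 1.

Final answer: 1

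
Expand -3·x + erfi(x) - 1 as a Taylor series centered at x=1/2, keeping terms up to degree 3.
-5/2 + erfi(1/2) + (-3·√(π) + 2·e^(1/4))·(x - 1/2)/√(π) + e^(1/4)·(x - 1/2)^2/√(π) + e^(1/4)·(x - 1/2)^3/√(π)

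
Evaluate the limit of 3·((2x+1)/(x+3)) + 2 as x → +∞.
Evaluate the dominant behaviour as x → +∞; each term tends to a finite value or vanishes.
Limit = 8.

Final answer: 8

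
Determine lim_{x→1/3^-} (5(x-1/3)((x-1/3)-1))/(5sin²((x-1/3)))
Both numerator and denominator → 0 as x → 1/3^-; this is a 0/0 indeterminate form.
Expand each to leading order near x = 1/3: numerator ~ -5·(x - 1/3), denominator ~ 5·(x - 1/3)^2.
The limit of the ratio is ∞.

Final answer: ∞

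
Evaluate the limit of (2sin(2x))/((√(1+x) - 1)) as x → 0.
Both numerator and denominator → 0 as x → 0; this is a 0/0 indeterminate form.
Expand each to leading order near x = 0: numerator ~ 4·x, denominator ~ x/2.
The limit of the ratio is 8.

Final answer: 8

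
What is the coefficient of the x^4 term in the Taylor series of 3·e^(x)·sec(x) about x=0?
Expand to order 4: 3·e^(x)·sec(x) = 3·x^4/2 + 2·x^3 + 3·x^2 + 3·x + 3 + O(x^5).
The coefficient of x^4 is 3/2.

Final answer: 3/2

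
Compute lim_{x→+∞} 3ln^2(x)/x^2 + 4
The quotient is an ∞/∞ indeterminate form as x → +∞.
The polynomial denominator x^2 dominates the logarithmic numerator (any positive power of x ≫ ln^2(x) as x → ∞), so the quotient → 0.
Adding the constant: 0 + 4 = 4. Limit = 4.

Final answer: 4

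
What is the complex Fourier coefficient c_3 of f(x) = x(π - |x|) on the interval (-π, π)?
Compute the real Fourier coefficients first: a_3 = 0, b_3 = 8/(27·π).
Then c_3 = (a_3 − i·b_3)/2 = -4·i/(27·π).

Final answer: -4·i/(27·π)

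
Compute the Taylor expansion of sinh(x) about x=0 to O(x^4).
x^3/6 + x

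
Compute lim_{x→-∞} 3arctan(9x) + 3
Evaluate the dominant behaviour as x → -∞; each term tends to a finite value or vanishes.
Limit = 3 - 3·π/2.

Final answer: 3 - 3·π/2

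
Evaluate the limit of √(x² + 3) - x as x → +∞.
This is an ∞ − ∞ indeterminate form.
Multiply and divide by the conjugate √(x²+3) + x; the x² terms cancel, leaving 3/(√(x²+3)+x) → 0.
Limit = 0.

Final answer: 0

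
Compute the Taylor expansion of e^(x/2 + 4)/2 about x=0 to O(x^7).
x^6·e^(4)/92160 + x^5·e^(4)/7680 + x^4·e^(4)/768 + x^3·e^(4)/96 + x^2·e^(4)/16 + x·e^(4)/4 + e^(4)/2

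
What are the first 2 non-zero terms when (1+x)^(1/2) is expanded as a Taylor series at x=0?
x/2 + 1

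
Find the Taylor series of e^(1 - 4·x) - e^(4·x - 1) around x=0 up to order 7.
x^7·(-1024·e/315 - 1024·e^(-1)/315) + x^6·(-256·e^(-1)/45 + 256·e/45) + x^5·(-128·e/15 - 128·e^(-1)/15) + x^4·(-32·e^(-1)/3 + 32·e/3) + x^3·(-32·e/3 - 32·e^(-1)/3) + x^2·(-8·e^(-1) + 8·e) + x·(-4·e - 4·e^(-1)) - e^(-1) + e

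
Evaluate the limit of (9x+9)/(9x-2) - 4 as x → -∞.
Evaluate the dominant behaviour as x → -∞; each term tends to a finite value or vanishes.
Limit = -3.

Final answer: -3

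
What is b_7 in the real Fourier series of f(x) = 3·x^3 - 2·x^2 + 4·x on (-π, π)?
b_7 = (1/π) ∫_{-π}^{π} f(x)·sin(7x) dx.
Evaluate the integral (use parity and integration by parts as needed): b_7 = 356/343 + 6·π^2/7.

Final answer: 356/343 + 6·π^2/7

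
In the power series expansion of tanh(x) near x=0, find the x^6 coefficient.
Expand to order 6: tanh(x) = 2·x^5/15 - x^3/3 + x + O(x^7).
The coefficient of x^6 is 0.

Final answer: 0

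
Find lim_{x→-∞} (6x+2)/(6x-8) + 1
Evaluate the dominant behaviour as x → -∞; each term tends to a finite value or vanishes.
Limit = 2.

Final answer: 2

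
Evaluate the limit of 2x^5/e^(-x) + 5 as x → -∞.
The quotient is an ∞/∞ indeterminate form as x → -∞.
Compare growth rates of the dominant terms (exponentials ≫ polynomials ≫ logarithms), or apply L'Hôpital's rule; the quotient → 0.
Adding the constant: 0 + 5 = 5. Limit = 5.

Final answer: 5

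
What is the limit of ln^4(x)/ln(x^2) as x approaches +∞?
This is an ∞/∞ indeterminate form as x → +∞.
Write ln(x^2) = 2·ln(x), reducing the quotient to ln^3(x)/2 → ∞.
Limit = ∞.

Final answer: ∞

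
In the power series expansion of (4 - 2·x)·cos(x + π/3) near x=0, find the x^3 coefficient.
Expand to order 3: (4 - 2·x)·cos(x + π/3) = x^3·(1/2 + √(3)/3) + x^2·(-1 + √(3)) + x·(-2·√(3) - 1) + 2 + O(x^4).
The coefficient of x^3 is 1/2 + √(3)/3.

Final answer: 1/2 + √(3)/3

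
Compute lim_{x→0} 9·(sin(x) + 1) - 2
Direct substitution at x = 0 gives 7.

Final answer: 7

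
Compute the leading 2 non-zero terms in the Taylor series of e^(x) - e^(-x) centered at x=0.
x^3/3 + 2·x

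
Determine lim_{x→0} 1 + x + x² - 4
Direct substitution at x = 0 gives -3.

Final answer: -3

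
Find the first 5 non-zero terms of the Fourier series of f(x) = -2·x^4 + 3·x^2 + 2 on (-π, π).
(-108 + 16·π^2)·cos(x) + (9 - 4·π^2)·cos(2·x) + (-68/27 + 16·π^2/9)·cos(3·x) + (9/8 - π^2)·cos(4·x) - 2·π^4/5 + 2 + π^2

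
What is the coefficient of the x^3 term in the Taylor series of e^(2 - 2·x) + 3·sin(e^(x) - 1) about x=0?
Expand to order 3: e^(2 - 2·x) + 3·sin(e^(x) - 1) = -4·x^3·e^(2)/3 + x^2·(3/2 + 2·e^(2)) + x·(3 - 2·e^(2)) + e^(2) + O(x^4).
The coefficient of x^3 is -4·e^(2)/3.

Final answer: -4·e^(2)/3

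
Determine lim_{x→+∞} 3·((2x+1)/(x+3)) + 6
Evaluate the dominant behaviour as x → +∞; each term tends to a finite value or vanishes.
Limit = 12.

Final answer: 12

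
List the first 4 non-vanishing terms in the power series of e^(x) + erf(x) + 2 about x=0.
x^3·(1/6 - 2/(3·√(π))) + x^2/2 + x·(1 + 2/√(π)) + 3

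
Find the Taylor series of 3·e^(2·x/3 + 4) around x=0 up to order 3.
4·x^3·e^(4)/27 + 2·x^2·e^(4)/3 + 2·x·e^(4) + 3·e^(4)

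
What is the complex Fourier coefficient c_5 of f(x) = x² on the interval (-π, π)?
Compute the real Fourier coefficients first: a_5 = -4/25, b_5 = 0.
Then c_5 = (a_5 − i·b_5)/2 = -2/25.

Final answer: -2/25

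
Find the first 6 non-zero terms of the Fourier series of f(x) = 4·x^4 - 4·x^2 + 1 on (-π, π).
(208 - 32·π^2)·cos(x) + (-16 + 8·π^2)·cos(2·x) + (112/27 - 32·π^2/9)·cos(3·x) + (-7/4 + 2·π^2)·cos(4·x) + (592/625 - 32·π^2/25)·cos(5·x) - 4·π^2/3 + 1 + 4·π^4/5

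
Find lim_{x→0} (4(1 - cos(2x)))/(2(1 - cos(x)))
Both numerator and denominator → 0 as x → 0; this is a 0/0 indeterminate form.
Expand each to leading order near x = 0: numerator ~ 8·x^2, denominator ~ x^2.
The limit of the ratio is 8.

Final answer: 8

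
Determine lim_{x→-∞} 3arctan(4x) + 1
Evaluate the dominant behaviour as x → -∞; each term tends to a finite value or vanishes.
Limit = 1 - 3·π/2.

Final answer: 1 - 3·π/2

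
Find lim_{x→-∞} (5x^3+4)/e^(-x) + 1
The quotient is an ∞/∞ indeterminate form as x → -∞.
Compare growth rates of the dominant terms (exponentials ≫ polynomials ≫ logarithms), or apply L'Hôpital's rule; the quotient → 0.
Adding the constant: 0 + 1 = 1. Limit = 1.

Final answer: 1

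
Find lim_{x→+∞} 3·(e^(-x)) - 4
Evaluate the dominant behaviour as x → +∞; each term tends to a finite value or vanishes.
Limit = -4.

Final answer: -4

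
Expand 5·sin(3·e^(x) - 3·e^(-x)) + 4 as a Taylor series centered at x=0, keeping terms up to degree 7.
-653·x^7/24 + 937·x^5/4 - 175·x^3 + 30·x + 4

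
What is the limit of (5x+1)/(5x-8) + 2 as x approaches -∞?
Evaluate the dominant behaviour as x → -∞; each term tends to a finite value or vanishes.
Limit = 3.

Final answer: 3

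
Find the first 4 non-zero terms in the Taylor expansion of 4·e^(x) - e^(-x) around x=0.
5·x^3/6 + 3·x^2/2 + 5·x + 3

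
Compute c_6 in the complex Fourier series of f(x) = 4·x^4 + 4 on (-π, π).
Compute the real Fourier coefficients first: a_6 = -4/27 + 8·π^2/9, b_6 = 0.
Then c_6 = (a_6 − i·b_6)/2 = -2/27 + 4·π^2/9.

Final answer: -2/27 + 4·π^2/9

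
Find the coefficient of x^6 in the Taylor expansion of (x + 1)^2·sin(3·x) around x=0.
Expand to order 6: (x + 1)^2·sin(3·x) = 81·x^6/20 - 99·x^5/40 - 9·x^4 - 3·x^3/2 + 6·x^2 + 3·x + O(x^7).
The coefficient of x^6 is 81/20.

Final answer: 81/20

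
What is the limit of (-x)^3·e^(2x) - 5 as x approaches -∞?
The product is a 0·∞ indeterminate form at x → -∞.
Rewrite the product as (-x)^3 / e^(-2x) (an ∞/∞ form) and apply L'Hôpital, or use the standard hierarchy e^(2|x|) ≫ |(-x)^3| as x → -∞.
The indeterminate product → 0, so the limit = -5.

Final answer: -5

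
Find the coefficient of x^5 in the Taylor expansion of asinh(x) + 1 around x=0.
Expand to order 5: asinh(x) + 1 = 3·x^5/40 - x^3/6 + x + 1 + O(x^6).
The coefficient of x^5 is 3/40.

Final answer: 3/40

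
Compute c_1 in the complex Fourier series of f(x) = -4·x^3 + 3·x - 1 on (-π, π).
Compute the real Fourier coefficients first: a_1 = 0, b_1 = 54 - 8·π^2.
Then c_1 = (a_1 − i·b_1)/2 = -27·i + 4·i·π^2.

Final answer: -27·i + 4·i·π^2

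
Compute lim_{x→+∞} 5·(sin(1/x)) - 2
Evaluate the dominant behaviour as x → +∞; each term tends to a finite value or vanishes.
Limit = -2.

Final answer: -2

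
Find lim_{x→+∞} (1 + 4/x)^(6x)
As x → +∞: write (1 + 4/x)^(6x) = ((1 + 4/x)^x)^6 → (e^4)^6 = e^24.
Limit = e^(24).

Final answer: e^(24)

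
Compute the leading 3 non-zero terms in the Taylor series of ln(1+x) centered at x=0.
x^3/3 - x^2/2 + x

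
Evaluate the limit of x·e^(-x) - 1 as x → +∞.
Evaluate the dominant behaviour as x → +∞; each term tends to a finite value or vanishes.
Limit = -1.

Final answer: -1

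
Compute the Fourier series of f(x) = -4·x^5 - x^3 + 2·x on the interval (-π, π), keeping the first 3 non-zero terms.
(-944 - 8·π^4 + 158·π^2)·sin(x) + (-19·π^2 + 53/2 + 4·π^4)·sin(2·x) + (-8·π^4/3 - 176/81 + 142·π^2/27)·sin(3·x)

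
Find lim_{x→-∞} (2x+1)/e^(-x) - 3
The quotient is an ∞/∞ indeterminate form as x → -∞.
Compare growth rates of the dominant terms (exponentials ≫ polynomials ≫ logarithms), or apply L'Hôpital's rule; the quotient → 0.
Adding the constant: 0 - 3 = -3. Limit = -3.

Final answer: -3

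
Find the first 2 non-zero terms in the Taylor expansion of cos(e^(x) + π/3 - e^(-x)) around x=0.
-√(3)·x + 1/2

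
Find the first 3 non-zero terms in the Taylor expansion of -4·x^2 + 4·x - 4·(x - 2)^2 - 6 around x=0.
-8·x^2 + 20·x - 22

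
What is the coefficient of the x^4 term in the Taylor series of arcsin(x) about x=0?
Expand to order 4: arcsin(x) = x^3/6 + x + O(x^5).
The coefficient of x^4 is 0.

Final answer: 0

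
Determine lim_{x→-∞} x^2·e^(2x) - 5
The product is a 0·∞ indeterminate form at x → -∞.
Rewrite the product as x^2 / e^(-2x) (an ∞/∞ form) and apply L'Hôpital, or use the standard hierarchy e^(2|x|) ≫ |x^2| as x → -∞.
The indeterminate product → 0, so the limit = -5.

Final answer: -5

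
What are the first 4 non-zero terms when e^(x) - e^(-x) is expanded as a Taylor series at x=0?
x^7/2520 + x^5/60 + x^3/3 + 2·x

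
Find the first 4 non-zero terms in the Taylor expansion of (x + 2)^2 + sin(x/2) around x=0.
-x^3/48 + x^2 + 9·x/2 + 4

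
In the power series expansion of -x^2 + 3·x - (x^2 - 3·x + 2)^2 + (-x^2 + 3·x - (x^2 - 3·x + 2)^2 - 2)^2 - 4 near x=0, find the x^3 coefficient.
Expand to order 3: -x^2 + 3·x - (x^2 - 3·x + 2)^2 + (-x^2 + 3·x - (x^2 - 3·x + 2)^2 - 2)^2 - 4 = -486·x^3 + 379·x^2 - 165·x + 28 + O(x^4).
The coefficient of x^3 is -486.

Final answer: -486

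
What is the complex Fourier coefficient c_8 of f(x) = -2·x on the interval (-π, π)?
Compute the real Fourier coefficients first: a_8 = 0, b_8 = 1/2.
Then c_8 = (a_8 − i·b_8)/2 = -i/4.

Final answer: -i/4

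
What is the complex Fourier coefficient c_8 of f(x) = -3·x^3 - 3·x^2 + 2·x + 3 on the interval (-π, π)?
Compute the real Fourier coefficients first: a_8 = -3/16, b_8 = -73/128 + 3·π^2/4.
Then c_8 = (a_8 − i·b_8)/2 = -3/32 - 3·i·π^2/8 + 73·i/256.

Final answer: -3/32 - 3·i·π^2/8 + 73·i/256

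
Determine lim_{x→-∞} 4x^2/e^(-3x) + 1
The quotient is an ∞/∞ indeterminate form as x → -∞.
Compare growth rates of the dominant terms (exponentials ≫ polynomials ≫ logarithms), or apply L'Hôpital's rule; the quotient → 0.
Adding the constant: 0 + 1 = 1. Limit = 1.

Final answer: 1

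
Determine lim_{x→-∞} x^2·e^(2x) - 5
The product is a 0·∞ indeterminate form at x → -∞.
Rewrite the product as x^2 / e^(-2x) (an ∞/∞ form) and apply L'Hôpital, or use the standard hierarchy e^(2|x|) ≫ |x^2| as x → -∞.
The indeterminate product → 0, so the limit = -5.

Final answer: -5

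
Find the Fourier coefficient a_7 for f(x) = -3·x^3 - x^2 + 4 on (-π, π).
a_7 = (1/π) ∫_{-π}^{π} f(x)·cos(7x) dx.
Evaluate the integral (use parity and integration by parts as needed): a_7 = 4/49.

Final answer: 4/49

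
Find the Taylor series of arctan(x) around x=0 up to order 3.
-x^3/3 + x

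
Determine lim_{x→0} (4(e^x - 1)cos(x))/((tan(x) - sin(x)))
Both numerator and denominator → 0 as x → 0; this is a 0/0 indeterminate form.
Expand each to leading order near x = 0: numerator ~ 4·x, denominator ~ x^3/2.
The limit of the ratio is ∞.

Final answer: ∞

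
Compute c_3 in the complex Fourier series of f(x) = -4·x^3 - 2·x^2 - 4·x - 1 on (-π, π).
Compute the real Fourier coefficients first: a_3 = 8/9, b_3 = -8·π^2/3 - 8/9.
Then c_3 = (a_3 − i·b_3)/2 = 4/9 + 4·i/9 + 4·i·π^2/3.

Final answer: 4/9 + 4·i/9 + 4·i·π^2/3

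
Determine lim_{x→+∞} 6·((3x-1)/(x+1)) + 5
Evaluate the dominant behaviour as x → +∞; each term tends to a finite value or vanishes.
Limit = 23.

Final answer: 23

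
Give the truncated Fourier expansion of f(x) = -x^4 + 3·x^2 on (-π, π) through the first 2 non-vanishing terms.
(-60 + 8·π^2)·cos(x) - π^4/5 + π^2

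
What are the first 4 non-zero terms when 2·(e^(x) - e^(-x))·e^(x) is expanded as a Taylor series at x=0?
4·x^4/3 + 8·x^3/3 + 4·x^2 + 4·x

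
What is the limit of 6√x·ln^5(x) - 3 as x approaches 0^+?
The product is a 0·∞ indeterminate form at x → 0⁺.
Rewrite the product as 6·ln^5(x) / x^(-1/2) and apply L'Hôpital, or use the standard hierarchy x^(-1/2) ≫ |ln x|^5 as x → 0⁺.
The indeterminate product → 0, so the limit = -3.

Final answer: -3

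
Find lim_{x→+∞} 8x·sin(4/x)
As x → +∞: let u = 4/x → 0⁺; then 8·x·sin(4/x) = 8·4·sin(u)/u → 8·4·1 = 32.
Limit = 32.

Final answer: 32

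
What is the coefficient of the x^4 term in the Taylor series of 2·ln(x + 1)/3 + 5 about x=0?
Expand to order 4: 2·ln(x + 1)/3 + 5 = -x^4/6 + 2·x^3/9 - x^2/3 + 2·x/3 + 5 + O(x^5).
The coefficient of x^4 is -1/6.

Final answer: -1/6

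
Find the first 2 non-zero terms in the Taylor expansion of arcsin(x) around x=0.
x^3/6 + x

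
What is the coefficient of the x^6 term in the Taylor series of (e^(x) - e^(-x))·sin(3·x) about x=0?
Expand to order 6: (e^(x) - e^(-x))·sin(3·x) = 13·x^6/5 - 8·x^4 + 6·x^2 + O(x^7).
The coefficient of x^6 is 13/5.

Final answer: 13/5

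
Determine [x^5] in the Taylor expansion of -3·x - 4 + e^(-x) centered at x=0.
Expand to order 5: -3·x - 4 + e^(-x) = -x^5/120 + x^4/24 - x^3/6 + x^2/2 - 4·x - 3 + O(x^6).
The coefficient of x^5 is -1/120.

Final answer: -1/120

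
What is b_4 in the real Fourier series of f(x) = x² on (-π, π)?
b_4 = (1/π) ∫_{-π}^{π} f(x)·sin(4x) dx.
Evaluate the integral (use parity and integration by parts as needed): b_4 = 0.

Final answer: 0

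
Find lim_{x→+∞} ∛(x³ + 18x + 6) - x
This is an ∞ − ∞ indeterminate form.
Multiply by (A² + AB + B²)/(A² + AB + B²) where A = ∛(x³+18x + 6), B = x to use A³ − B³ = (A−B)(A²+AB+B²); the x³ terms cancel, leaving (18x + 6)/(A²+AB+B²) with denominator ~ 3x², so the limit is 0.
Limit = 0.

Final answer: 0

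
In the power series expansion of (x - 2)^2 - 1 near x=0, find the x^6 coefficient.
Expand to order 6: (x - 2)^2 - 1 = x^2 - 4·x + 3 + O(x^7).
The coefficient of x^6 is 0.

Final answer: 0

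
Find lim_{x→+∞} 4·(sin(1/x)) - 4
Evaluate the dominant behaviour as x → +∞; each term tends to a finite value or vanishes.
Limit = -4.

Final answer: -4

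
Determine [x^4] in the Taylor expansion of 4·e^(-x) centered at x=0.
Expand to order 4: 4·e^(-x) = x^4/6 - 2·x^3/3 + 2·x^2 - 4·x + 4 + O(x^5).
The coefficient of x^4 is 1/6.

Final answer: 1/6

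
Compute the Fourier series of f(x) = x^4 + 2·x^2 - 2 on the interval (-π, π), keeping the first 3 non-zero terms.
(40 - 8·π^2)·cos(x) + (-1 + 2·π^2)·cos(2·x) - 2 + 2·π^2/3 + π^4/5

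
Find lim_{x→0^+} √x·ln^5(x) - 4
The product is a 0·∞ indeterminate form at x → 0⁺.
Rewrite the product as ln^5(x) / x^(-1/2) and apply L'Hôpital, or use the standard hierarchy x^(-1/2) ≫ |ln x|^5 as x → 0⁺.
The indeterminate product → 0, so the limit = -4.

Final answer: -4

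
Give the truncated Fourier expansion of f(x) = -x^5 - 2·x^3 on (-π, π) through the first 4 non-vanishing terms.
(-216 - 2·π^4 + 36·π^2)·sin(x) + (-3·π^2 + 9/2 + π^4)·sin(2·x) + (-2·π^4/3 - 8/81 + 4·π^2/27)·sin(3·x) + (-9/64 + 3·π^2/8 + π^4/2)·sin(4·x)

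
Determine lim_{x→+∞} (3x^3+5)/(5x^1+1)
This is an ∞/∞ indeterminate form as x → +∞.
Divide numerator and denominator by x^3 and let the lower-order terms vanish; the numerator's degree 3 exceeds the denominator's degree 1, so the quotient diverges.
Limit = ∞.

Final answer: ∞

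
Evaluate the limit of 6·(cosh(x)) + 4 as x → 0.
Direct substitution at x = 0 gives 10.

Final answer: 10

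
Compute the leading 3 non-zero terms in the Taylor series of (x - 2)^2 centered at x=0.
x^2 - 4·x + 4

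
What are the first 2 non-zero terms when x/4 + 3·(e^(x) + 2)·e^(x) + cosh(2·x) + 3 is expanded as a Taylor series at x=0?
49·x/4 + 13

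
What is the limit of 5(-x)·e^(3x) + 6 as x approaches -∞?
The product is a 0·∞ indeterminate form at x → -∞.
Rewrite the product as 5(-x) / e^(-3x) (an ∞/∞ form) and apply L'Hôpital, or use the standard hierarchy e^(3|x|) ≫ |(-x)| as x → -∞.
The indeterminate product → 0, so the limit = 6.

Final answer: 6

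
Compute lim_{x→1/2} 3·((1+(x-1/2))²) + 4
Direct substitution at x = 1/2 gives 7.

Final answer: 7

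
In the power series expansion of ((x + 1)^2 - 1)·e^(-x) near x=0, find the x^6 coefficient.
Expand to order 6: ((x + 1)^2 - 1)·e^(-x) = x^6/40 - x^5/12 + x^4/6 - x^2 + 2·x + O(x^7).
The coefficient of x^6 is 1/40.

Final answer: 1/40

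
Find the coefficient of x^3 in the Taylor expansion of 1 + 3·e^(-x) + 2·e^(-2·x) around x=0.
Expand to order 3: 1 + 3·e^(-x) + 2·e^(-2·x) = -19·x^3/6 + 11·x^2/2 - 7·x + 6 + O(x^4).
The coefficient of x^3 is -19/6.

Final answer: -19/6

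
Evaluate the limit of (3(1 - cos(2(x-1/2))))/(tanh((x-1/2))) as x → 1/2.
Both numerator and denominator → 0 as x → 1/2; this is a 0/0 indeterminate form.
Expand each to leading order near x = 1/2: numerator ~ 6·(x - 1/2)^2, denominator ~ (x - 1/2).
The limit of the ratio is 0.

Final answer: 0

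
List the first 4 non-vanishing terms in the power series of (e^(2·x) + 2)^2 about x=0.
16·x^3 + 16·x^2 + 12·x + 9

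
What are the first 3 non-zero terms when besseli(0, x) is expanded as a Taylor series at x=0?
x^4/64 + x^2/4 + 1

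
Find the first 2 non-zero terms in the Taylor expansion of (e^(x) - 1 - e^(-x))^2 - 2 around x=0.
-4·x - 1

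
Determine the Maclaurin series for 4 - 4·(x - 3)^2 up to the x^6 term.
-4·x^2 + 24·x - 32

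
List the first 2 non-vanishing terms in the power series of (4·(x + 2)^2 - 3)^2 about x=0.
416·x + 169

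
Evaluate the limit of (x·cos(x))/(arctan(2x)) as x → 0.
Both numerator and denominator → 0 as x → 0; this is a 0/0 indeterminate form.
Expand each to leading order near x = 0: numerator ~ x, denominator ~ 2·x.
The limit of the ratio is 1/2.

Final answer: 1/2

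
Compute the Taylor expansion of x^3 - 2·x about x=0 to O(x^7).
x^3 - 2·x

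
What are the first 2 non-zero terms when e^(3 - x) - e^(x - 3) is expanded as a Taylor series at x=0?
x·(-e^(3) - e^(-3)) - e^(-3) + e^(3)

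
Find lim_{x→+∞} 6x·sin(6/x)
As x → +∞: let u = 6/x → 0⁺; then 6·x·sin(6/x) = 6·6·sin(u)/u → 6·6·1 = 36.
Limit = 36.

Final answer: 36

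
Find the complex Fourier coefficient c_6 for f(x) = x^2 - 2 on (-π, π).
Compute the real Fourier coefficients first: a_6 = 1/9, b_6 = 0.
Then c_6 = (a_6 − i·b_6)/2 = 1/18.

Final answer: 1/18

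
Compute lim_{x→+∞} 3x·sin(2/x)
As x → +∞: let u = 2/x → 0⁺; then 3·x·sin(2/x) = 3·2·sin(u)/u → 3·2·1 = 6.
Limit = 6.

Final answer: 6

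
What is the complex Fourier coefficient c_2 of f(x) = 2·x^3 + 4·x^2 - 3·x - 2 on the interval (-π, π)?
Compute the real Fourier coefficients first: a_2 = 4, b_2 = 6 - 2·π^2.
Then c_2 = (a_2 − i·b_2)/2 = 2 - 3·i + i·π^2.

Final answer: 2 - 3·i + i·π^2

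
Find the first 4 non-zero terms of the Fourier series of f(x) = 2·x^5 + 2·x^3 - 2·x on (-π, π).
(-76·π^2 + 4·π^4 + 452)·sin(x) + (-2·π^4 - 10 + 8·π^2)·sin(2·x) + (-44·π^2/27 - 20/81 + 4·π^4/3)·sin(3·x) + (-π^4 + 29/32 + π^2/4)·sin(4·x)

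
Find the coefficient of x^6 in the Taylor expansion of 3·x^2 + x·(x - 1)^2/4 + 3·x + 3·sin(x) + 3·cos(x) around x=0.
Expand to order 6: 3·x^2 + x·(x - 1)^2/4 + 3·x + 3·sin(x) + 3·cos(x) = -x^6/240 + x^5/40 + x^4/8 - x^3/4 + x^2 + 25·x/4 + 3 + O(x^7).
The coefficient of x^6 is -1/240.

Final answer: -1/240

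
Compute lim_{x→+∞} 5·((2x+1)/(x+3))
Evaluate the dominant behaviour as x → +∞; each term tends to a finite value or vanishes.
Limit = 10.

Final answer: 10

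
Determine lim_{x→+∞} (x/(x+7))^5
As x → +∞: x/(x+7) = 1/(1 + 7/x) → 1, and the 5th power of a limit-1 base also → 1.
Limit = 1.

Final answer: 1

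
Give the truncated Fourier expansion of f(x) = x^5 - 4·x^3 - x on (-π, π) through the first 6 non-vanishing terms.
(-48·π^2 + 2·π^4 + 286)·sin(x) + (-π^4 - 25/2 + 9·π^2)·sin(2·x) + (-112·π^2/27 + 170/81 + 2·π^4/3)·sin(3·x) + (-π^4/2 - 31/64 + 21·π^2/8)·sin(4·x) + (-48·π^2/25 + 38/625 + 2·π^4/5)·sin(5·x) + (-π^4/3 + 13/162 + 41·π^2/27)·sin(6·x)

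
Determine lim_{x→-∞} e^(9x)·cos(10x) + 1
Evaluate the dominant behaviour as x → -∞; each term tends to a finite value or vanishes.
Limit = 1.

Final answer: 1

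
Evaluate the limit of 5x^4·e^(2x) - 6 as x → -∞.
The product is a 0·∞ indeterminate form at x → -∞.
Rewrite the product as 5x^4 / e^(-2x) (an ∞/∞ form) and apply L'Hôpital, or use the standard hierarchy e^(2|x|) ≫ |x^4| as x → -∞.
The indeterminate product → 0, so the limit = -6.

Final answer: -6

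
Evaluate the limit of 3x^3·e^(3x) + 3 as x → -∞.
The product is a 0·∞ indeterminate form at x → -∞.
Rewrite the product as 3x^3 / e^(-3x) (an ∞/∞ form) and apply L'Hôpital, or use the standard hierarchy e^(3|x|) ≫ |x^3| as x → -∞.
The indeterminate product → 0, so the limit = 3.

Final answer: 3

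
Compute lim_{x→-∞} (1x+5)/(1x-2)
Evaluate the dominant behaviour as x → -∞; each term tends to a finite value or vanishes.
Limit = 1.

Final answer: 1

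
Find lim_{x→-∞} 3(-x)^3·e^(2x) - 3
The product is a 0·∞ indeterminate form at x → -∞.
Rewrite the product as 3(-x)^3 / e^(-2x) (an ∞/∞ form) and apply L'Hôpital, or use the standard hierarchy e^(2|x|) ≫ |(-x)^3| as x → -∞.
The indeterminate product → 0, so the limit = -3.

Final answer: -3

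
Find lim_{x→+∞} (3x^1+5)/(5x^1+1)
This is an ∞/∞ indeterminate form as x → +∞.
Divide numerator and denominator by x and let the lower-order terms vanish; the leading terms give 3/5.
Limit = 3/5.

Final answer: 3/5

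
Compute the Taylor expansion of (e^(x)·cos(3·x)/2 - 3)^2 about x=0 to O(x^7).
221·x^6/90 + 8·x^5/3 - 13·x^4/12 + 53·x^3/6 + 41·x^2/4 - 5·x/2 + 25/4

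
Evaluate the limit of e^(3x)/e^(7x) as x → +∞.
This is an ∞/∞ indeterminate form as x → +∞.
Rewrite e^(3x)/e^(7x) = e^((3−7)x) = e^(-4x); the exponent coefficient is -4 < 0 so e^(-4x) → 0.
Limit = 0.

Final answer: 0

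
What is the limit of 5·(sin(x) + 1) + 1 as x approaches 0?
Direct substitution at x = 0 gives 6.

Final answer: 6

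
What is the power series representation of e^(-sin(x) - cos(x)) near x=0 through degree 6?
-17·x^6·e^(-1)/720 - x^5·e^(-1)/60 + 5·x^4·e^(-1)/24 - x^3·e^(-1)/2 + x^2·e^(-1) - x·e^(-1) + e^(-1)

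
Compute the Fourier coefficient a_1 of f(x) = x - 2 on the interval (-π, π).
a_1 = (1/π) ∫_{-π}^{π} f(x)·cos(1x) dx.
Evaluate the integral (use parity and integration by parts as needed): a_1 = 0.

Final answer: 0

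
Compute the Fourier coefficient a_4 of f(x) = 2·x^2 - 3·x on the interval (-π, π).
a_4 = (1/π) ∫_{-π}^{π} f(x)·cos(4x) dx.
Evaluate the integral (use parity and integration by parts as needed): a_4 = 1/2.

Final answer: 1/2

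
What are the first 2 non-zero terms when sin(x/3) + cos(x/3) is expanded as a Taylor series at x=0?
x/3 + 1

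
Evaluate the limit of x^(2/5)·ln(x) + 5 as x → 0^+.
The product is a 0·∞ indeterminate form at x → 0⁺.
Rewrite the product as ln(x) / x^(-2/5) and apply L'Hôpital, or use the standard hierarchy x^(-2/5) ≫ |ln x| as x → 0⁺.
The indeterminate product → 0, so the limit = 5.

Final answer: 5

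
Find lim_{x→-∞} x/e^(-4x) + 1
The quotient is an ∞/∞ indeterminate form as x → -∞.
Compare growth rates of the dominant terms (exponentials ≫ polynomials ≫ logarithms), or apply L'Hôpital's rule; the quotient → 0.
Adding the constant: 0 + 1 = 1. Limit = 1.

Final answer: 1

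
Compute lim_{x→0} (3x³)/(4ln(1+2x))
Both numerator and denominator → 0 as x → 0; this is a 0/0 indeterminate form.
Expand each to leading order near x = 0: numerator ~ 3·x^3, denominator ~ 8·x.
The limit of the ratio is 0.

Final answer: 0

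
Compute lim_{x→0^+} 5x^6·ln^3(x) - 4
The product is a 0·∞ indeterminate form at x → 0⁺.
Rewrite the product as 5·ln^3(x) / x^(-6) and apply L'Hôpital, or use the standard hierarchy x^(-6) ≫ |ln x|^3 as x → 0⁺.
The indeterminate product → 0, so the limit = -4.

Final answer: -4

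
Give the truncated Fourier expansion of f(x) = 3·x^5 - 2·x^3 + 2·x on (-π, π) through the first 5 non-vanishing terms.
(-124·π^2 + 6·π^4 + 748)·sin(x) + (-3·π^4 - 55/2 + 17·π^2)·sin(2·x) + (-52·π^2/9 + 140/27 + 2·π^4)·sin(3·x) + (-3·π^4/2 - 133/64 + 23·π^2/8)·sin(4·x) + (-44·π^2/25 + 764/625 + 6·π^4/5)·sin(5·x)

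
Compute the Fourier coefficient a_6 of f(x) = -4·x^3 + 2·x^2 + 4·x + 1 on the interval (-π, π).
a_6 = (1/π) ∫_{-π}^{π} f(x)·cos(6x) dx.
Evaluate the integral (use parity and integration by parts as needed): a_6 = 2/9.

Final answer: 2/9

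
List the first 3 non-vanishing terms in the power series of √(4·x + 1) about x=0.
-2·x^2 + 2·x + 1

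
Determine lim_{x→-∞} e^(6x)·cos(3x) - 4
Evaluate the dominant behaviour as x → -∞; each term tends to a finite value or vanishes.
Limit = -4.

Final answer: -4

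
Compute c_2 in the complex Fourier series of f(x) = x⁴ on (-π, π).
Compute the real Fourier coefficients first: a_2 = -3 + 2·π^2, b_2 = 0.
Then c_2 = (a_2 − i·b_2)/2 = -3/2 + π^2.

Final answer: -3/2 + π^2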